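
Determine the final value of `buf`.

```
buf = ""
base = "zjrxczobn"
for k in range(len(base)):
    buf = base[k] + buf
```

'nbozcxrjz'

k=0: prepend 'z' → 'z'
k=1: prepend 'j' → 'jz'
k=2: prepend 'r' → 'rjz'
k=3: prepend 'x' → 'xrjz'
k=4: prepend 'c' → 'cxrjz'
k=5: prepend 'z' → 'zcxrjz'
k=6: prepend 'o' → 'ozcxrjz'
k=7: prepend 'b' → 'bozcxrjz'
k=8: prepend 'n' → 'nbozcxrjz'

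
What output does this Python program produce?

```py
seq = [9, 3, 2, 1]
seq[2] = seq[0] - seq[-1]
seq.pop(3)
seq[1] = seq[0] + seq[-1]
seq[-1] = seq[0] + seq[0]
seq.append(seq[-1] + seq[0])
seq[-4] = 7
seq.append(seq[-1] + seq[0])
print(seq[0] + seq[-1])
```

41

seq[2] = seq[0]-seq[-1] = 9-1 = 8 → [9, 3, 8, 1]
pop(3) removes 1 → [9, 3, 8]
seq[1] = seq[0]+seq[-1] = 9+8 = 17 → [9, 17, 8]
seq[-1] = seq[0]+seq[0] = 9+9 = 18 → [9, 17, 18]
append seq[-1]+seq[0] = 18+9 = 27 → [9, 17, 18, 27]
seq[-4] = 7 → [7, 17, 18, 27]
append seq[-1]+seq[0] = 27+7 = 34 → [7, 17, 18, 27, 34]
seq[0]+seq[-1] = 7+34 = 41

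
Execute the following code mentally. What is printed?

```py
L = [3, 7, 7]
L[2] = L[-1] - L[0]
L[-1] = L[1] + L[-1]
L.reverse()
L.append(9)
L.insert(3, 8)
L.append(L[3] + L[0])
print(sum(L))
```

L[2] = L[-1]-L[0] = 7-3 = 4 → [3, 7, 4]
L[-1] = L[1]+L[-1] = 7+4 = 11 → [3, 7, 11]
reverse → [11, 7, 3]
append 9 → [11, 7, 3, 9]
insert 8 at 3 → [11, 7, 3, 8, 9]
append L[3]+L[0] = 8+11 = 19 → [11, 7, 3, 8, 9, 19]
sum = 57

57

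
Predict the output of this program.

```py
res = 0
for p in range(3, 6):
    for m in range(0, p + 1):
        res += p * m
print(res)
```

p=3,m=0: res = 0+0 = 0
p=3,m=1: res = 0+3 = 3
p=3,m=2: res = 3+6 = 9
p=3,m=3: res = 9+9 = 18
p=4,m=0: res = 18+0 = 18
p=4,m=1: res = 18+4 = 22
p=4,m=2: res = 22+8 = 30
p=4,m=3: res = 30+12 = 42
p=4,m=4: res = 42+16 = 58
p=5,m=0: res = 58+0 = 58
p=5,m=1: res = 58+5 = 63
p=5,m=2: res = 63+10 = 73
p=5,m=3: res = 73+15 = 88
p=5,m=4: res = 88+20 = 108
p=5,m=5: res = 108+25 = 133

133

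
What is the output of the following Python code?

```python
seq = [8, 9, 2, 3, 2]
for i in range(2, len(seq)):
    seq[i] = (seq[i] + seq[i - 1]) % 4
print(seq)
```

[8, 9, 3, 2, 0]

i=2: seq[2] = (2+9)%4 = 3 → [8, 9, 3, 3, 2]
i=3: seq[3] = (3+3)%4 = 2 → [8, 9, 3, 2, 2]
i=4: seq[4] = (2+2)%4 = 0 → [8, 9, 3, 2, 0]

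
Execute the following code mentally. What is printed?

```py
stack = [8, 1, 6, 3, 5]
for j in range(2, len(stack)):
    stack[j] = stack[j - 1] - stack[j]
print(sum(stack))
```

j=2: stack[2] = 1-6 = -5 → [8, 1, -5, 3, 5]
j=3: stack[3] = (-5)-3 = -8 → [8, 1, -5, -8, 5]
j=4: stack[4] = (-8)-5 = -13 → [8, 1, -5, -8, -13]
sum = -17

-17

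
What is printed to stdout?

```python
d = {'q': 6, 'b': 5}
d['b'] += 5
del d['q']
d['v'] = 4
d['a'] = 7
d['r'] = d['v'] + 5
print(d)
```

d['b'] = 5+5 = 10 → {'q': 6, 'b': 10}
del 'q' → {'b': 10}
d['v'] = 4 → {'b': 10, 'v': 4}
d['a'] = 7 → {'b': 10, 'v': 4, 'a': 7}
d['r'] = d['v']+5 = 9 → {'b': 10, 'v': 4, 'a': 7, 'r': 9}

{'b': 10, 'v': 4, 'a': 7, 'r': 9}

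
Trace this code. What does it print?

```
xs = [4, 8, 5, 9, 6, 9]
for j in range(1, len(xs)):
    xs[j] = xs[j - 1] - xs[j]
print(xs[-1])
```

-33

j=1: xs[1] = 4-8 = -4 → [4, -4, 5, 9, 6, 9]
j=2: xs[2] = (-4)-5 = -9 → [4, -4, -9, 9, 6, 9]
j=3: xs[3] = (-9)-9 = -18 → [4, -4, -9, -18, 6, 9]
j=4: xs[4] = (-18)-6 = -24 → [4, -4, -9, -18, -24, 9]
j=5: xs[5] = (-24)-9 = -33 → [4, -4, -9, -18, -24, -33]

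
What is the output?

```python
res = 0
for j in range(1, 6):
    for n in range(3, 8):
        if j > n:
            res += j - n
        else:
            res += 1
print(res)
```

26

j=1,n=3: not 1>3, res = 0+1 = 1
j=1,n=4: not 1>4, res = 1+1 = 2
j=1,n=5: not 1>5, res = 2+1 = 3
j=1,n=6: not 1>6, res = 3+1 = 4
j=1,n=7: not 1>7, res = 4+1 = 5
j=2,n=3: not 2>3, res = 5+1 = 6
j=2,n=4: not 2>4, res = 6+1 = 7
j=2,n=5: not 2>5, res = 7+1 = 8
j=2,n=6: not 2>6, res = 8+1 = 9
j=2,n=7: not 2>7, res = 9+1 = 10
j=3,n=3: not 3>3, res = 10+1 = 11
j=3,n=4: not 3>4, res = 11+1 = 12
j=3,n=5: not 3>5, res = 12+1 = 13
j=3,n=6: not 3>6, res = 13+1 = 14
j=3,n=7: not 3>7, res = 14+1 = 15
j=4,n=3: 4>3, res = 15+1 = 16
j=4,n=4: not 4>4, res = 16+1 = 17
j=4,n=5: not 4>5, res = 17+1 = 18
j=4,n=6: not 4>6, res = 18+1 = 19
j=4,n=7: not 4>7, res = 19+1 = 20
j=5,n=3: 5>3, res = 20+2 = 22
j=5,n=4: 5>4, res = 22+1 = 23
j=5,n=5: not 5>5, res = 23+1 = 24
j=5,n=6: not 5>6, res = 24+1 = 25
j=5,n=7: not 5>7, res = 25+1 = 26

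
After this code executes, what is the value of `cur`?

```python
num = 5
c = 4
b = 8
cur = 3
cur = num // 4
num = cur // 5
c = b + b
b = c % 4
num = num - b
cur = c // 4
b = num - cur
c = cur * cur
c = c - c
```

cur = 5//4 = 1
num = 1//5 = 0
c = 8+8 = 16
b = 16%4 = 0
num = 0-0 = 0
cur = 16//4 = 4
b = 0-4 = -4
c = 4*4 = 16
c = 16-16 = 0

4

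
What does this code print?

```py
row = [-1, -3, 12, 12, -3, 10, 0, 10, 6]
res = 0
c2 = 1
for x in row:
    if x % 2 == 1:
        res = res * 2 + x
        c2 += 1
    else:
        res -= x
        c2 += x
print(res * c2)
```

-4698

x=-1: odd, res = 0*2+(-1) = -1; c2=2
x=-3: odd, res = (-1)*2+(-3) = -5; c2=3
x=12: not odd, res = (-5)-12 = -17; c2=15
x=12: not odd, res = (-17)-12 = -29; c2=27
x=-3: odd, res = (-29)*2+(-3) = -61; c2=28
x=10: not odd, res = (-61)-10 = -71; c2=38
x=0: not odd, res = (-71)-0 = -71; c2=38
x=10: not odd, res = (-71)-10 = -81; c2=48
x=6: not odd, res = (-81)-6 = -87; c2=54
res*c2 = (-87)*54 = -4698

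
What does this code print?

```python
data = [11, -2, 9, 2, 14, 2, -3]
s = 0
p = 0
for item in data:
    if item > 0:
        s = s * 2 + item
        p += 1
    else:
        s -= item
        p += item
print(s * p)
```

item=11: >0, s = 0*2+11 = 11; p=1
item=-2: not >0, s = 11-(-2) = 13; p=-1
item=9: >0, s = 13*2+9 = 35; p=0
item=2: >0, s = 35*2+2 = 72; p=1
item=14: >0, s = 72*2+14 = 158; p=2
item=2: >0, s = 158*2+2 = 318; p=3
item=-3: not >0, s = 318-(-3) = 321; p=0
s*p = 321*0 = 0

0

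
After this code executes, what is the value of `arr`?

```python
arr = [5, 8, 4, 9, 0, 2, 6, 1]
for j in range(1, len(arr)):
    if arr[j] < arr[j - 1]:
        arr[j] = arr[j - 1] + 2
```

[5, 8, 10, 12, 14, 16, 18, 20]

j=1: 8>=5, unchanged → [5, 8, 4, 9, 0, 2, 6, 1]
j=2: 4<8, arr[2] = 8+2 = 10 → [5, 8, 10, 9, 0, 2, 6, 1]
j=3: 9<10, arr[3] = 10+2 = 12 → [5, 8, 10, 12, 0, 2, 6, 1]
j=4: 0<12, arr[4] = 12+2 = 14 → [5, 8, 10, 12, 14, 2, 6, 1]
j=5: 2<14, arr[5] = 14+2 = 16 → [5, 8, 10, 12, 14, 16, 6, 1]
j=6: 6<16, arr[6] = 16+2 = 18 → [5, 8, 10, 12, 14, 16, 18, 1]
j=7: 1<18, arr[7] = 18+2 = 20 → [5, 8, 10, 12, 14, 16, 18, 20]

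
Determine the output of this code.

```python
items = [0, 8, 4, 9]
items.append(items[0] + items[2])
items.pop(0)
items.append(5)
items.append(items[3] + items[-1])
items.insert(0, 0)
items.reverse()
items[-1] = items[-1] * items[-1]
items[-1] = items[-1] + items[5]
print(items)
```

[9, 5, 4, 9, 4, 8, 8]

append items[0]+items[2] = 0+4 = 4 → [0, 8, 4, 9, 4]
pop(0) removes 0 → [8, 4, 9, 4]
append 5 → [8, 4, 9, 4, 5]
append items[3]+items[-1] = 4+5 = 9 → [8, 4, 9, 4, 5, 9]
insert 0 at 0 → [0, 8, 4, 9, 4, 5, 9]
reverse → [9, 5, 4, 9, 4, 8, 0]
items[-1] = items[-1]*items[-1] = 0*0 = 0 → [9, 5, 4, 9, 4, 8, 0]
items[-1] = items[-1]+items[5] = 0+8 = 8 → [9, 5, 4, 9, 4, 8, 8]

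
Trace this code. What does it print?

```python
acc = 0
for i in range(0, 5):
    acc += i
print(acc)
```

10

i=0: acc = 0+0 = 0
i=1: acc = 0+1 = 1
i=2: acc = 1+2 = 3
i=3: acc = 3+3 = 6
i=4: acc = 6+4 = 10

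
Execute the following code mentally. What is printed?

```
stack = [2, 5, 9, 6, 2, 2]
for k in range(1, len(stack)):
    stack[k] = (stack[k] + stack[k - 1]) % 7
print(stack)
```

[2, 0, 2, 1, 3, 5]

k=1: stack[1] = (5+2)%7 = 0 → [2, 0, 9, 6, 2, 2]
k=2: stack[2] = (9+0)%7 = 2 → [2, 0, 2, 6, 2, 2]
k=3: stack[3] = (6+2)%7 = 1 → [2, 0, 2, 1, 2, 2]
k=4: stack[4] = (2+1)%7 = 3 → [2, 0, 2, 1, 3, 2]
k=5: stack[5] = (2+3)%7 = 5 → [2, 0, 2, 1, 3, 5]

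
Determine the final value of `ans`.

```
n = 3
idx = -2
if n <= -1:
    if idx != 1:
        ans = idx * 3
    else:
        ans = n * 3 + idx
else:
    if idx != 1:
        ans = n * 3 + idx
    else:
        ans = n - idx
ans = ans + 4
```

11

n=3, idx=-2
n <= -1 is False; idx != 1 is True
→ ans = n * 3 + idx = 7
ans = 7+4 = 11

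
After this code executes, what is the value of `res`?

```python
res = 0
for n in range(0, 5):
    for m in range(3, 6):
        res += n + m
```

90

n=0,m=3: res = 0+3 = 3
n=0,m=4: res = 3+4 = 7
n=0,m=5: res = 7+5 = 12
n=1,m=3: res = 12+4 = 16
n=1,m=4: res = 16+5 = 21
n=1,m=5: res = 21+6 = 27
n=2,m=3: res = 27+5 = 32
n=2,m=4: res = 32+6 = 38
n=2,m=5: res = 38+7 = 45
n=3,m=3: res = 45+6 = 51
n=3,m=4: res = 51+7 = 58
n=3,m=5: res = 58+8 = 66
n=4,m=3: res = 66+7 = 73
n=4,m=4: res = 73+8 = 81
n=4,m=5: res = 81+9 = 90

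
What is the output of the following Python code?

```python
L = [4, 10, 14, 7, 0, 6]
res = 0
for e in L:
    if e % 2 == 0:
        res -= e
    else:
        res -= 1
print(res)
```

-35

e=4: even, res = 0-4 = -4
e=10: even, res = (-4)-10 = -14
e=14: even, res = (-14)-14 = -28
e=7: not even, res = (-28)-1 = -29
e=0: even, res = (-29)-0 = -29
e=6: even, res = (-29)-6 = -35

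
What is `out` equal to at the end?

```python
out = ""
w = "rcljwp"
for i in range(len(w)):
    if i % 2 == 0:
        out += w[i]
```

'rlw'

i=0: add 'r' → 'r'
i=1: skip
i=2: add 'l' → 'rl'
i=3: skip
i=4: add 'w' → 'rlw'
i=5: skip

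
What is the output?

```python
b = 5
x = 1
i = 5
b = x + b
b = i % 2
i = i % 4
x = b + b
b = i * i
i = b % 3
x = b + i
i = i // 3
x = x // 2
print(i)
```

b = 1+5 = 6
b = 5%2 = 1
i = 5%4 = 1
x = 1+1 = 2
b = 1*1 = 1
i = 1%3 = 1
x = 1+1 = 2
i = 1//3 = 0
x = 2//2 = 1

0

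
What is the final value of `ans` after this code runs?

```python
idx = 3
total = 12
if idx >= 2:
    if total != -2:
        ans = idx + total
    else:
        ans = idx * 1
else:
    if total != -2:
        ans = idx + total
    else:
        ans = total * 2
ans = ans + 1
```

idx=3, total=12
idx >= 2 is True; total != -2 is True
→ ans = idx + total = 15
ans = 15+1 = 16

16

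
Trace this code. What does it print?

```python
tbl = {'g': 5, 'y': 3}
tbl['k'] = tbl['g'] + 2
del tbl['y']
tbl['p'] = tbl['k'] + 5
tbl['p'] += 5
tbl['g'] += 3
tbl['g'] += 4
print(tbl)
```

{'g': 12, 'k': 7, 'p': 17}

tbl['k'] = tbl['g']+2 = 7 → {'g': 5, 'y': 3, 'k': 7}
del 'y' → {'g': 5, 'k': 7}
tbl['p'] = tbl['k']+5 = 12 → {'g': 5, 'k': 7, 'p': 12}
tbl['p'] = 12+5 = 17 → {'g': 5, 'k': 7, 'p': 17}
tbl['g'] = 5+3 = 8 → {'g': 8, 'k': 7, 'p': 17}
tbl['g'] = 8+4 = 12 → {'g': 12, 'k': 7, 'p': 17}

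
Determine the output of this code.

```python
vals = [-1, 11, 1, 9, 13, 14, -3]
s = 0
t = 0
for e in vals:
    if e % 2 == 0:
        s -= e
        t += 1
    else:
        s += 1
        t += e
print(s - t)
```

e=-1: not even, s = 0+1 = 1; t=-1
e=11: not even, s = 1+1 = 2; t=10
e=1: not even, s = 2+1 = 3; t=11
e=9: not even, s = 3+1 = 4; t=20
e=13: not even, s = 4+1 = 5; t=33
e=14: even, s = 5-14 = -9; t=34
e=-3: not even, s = (-9)+1 = -8; t=31
s-t = (-8)-31 = -39

-39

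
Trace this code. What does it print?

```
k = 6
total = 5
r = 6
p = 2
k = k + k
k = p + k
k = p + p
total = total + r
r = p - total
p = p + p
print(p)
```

4

k = 6+6 = 12
k = 2+12 = 14
k = 2+2 = 4
total = 5+6 = 11
r = 2-11 = -9
p = 2+2 = 4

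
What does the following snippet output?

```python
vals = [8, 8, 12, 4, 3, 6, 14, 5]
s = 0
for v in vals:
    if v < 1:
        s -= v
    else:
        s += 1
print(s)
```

8

v=8: not <1, s = 0+1 = 1
v=8: not <1, s = 1+1 = 2
v=12: not <1, s = 2+1 = 3
v=4: not <1, s = 3+1 = 4
v=3: not <1, s = 4+1 = 5
v=6: not <1, s = 5+1 = 6
v=14: not <1, s = 6+1 = 7
v=5: not <1, s = 7+1 = 8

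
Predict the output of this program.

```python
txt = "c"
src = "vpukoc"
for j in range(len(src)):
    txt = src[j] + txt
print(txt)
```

j=0: prepend 'v' → 'vc'
j=1: prepend 'p' → 'pvc'
j=2: prepend 'u' → 'upvc'
j=3: prepend 'k' → 'kupvc'
j=4: prepend 'o' → 'okupvc'
j=5: prepend 'c' → 'cokupvc'

cokupvc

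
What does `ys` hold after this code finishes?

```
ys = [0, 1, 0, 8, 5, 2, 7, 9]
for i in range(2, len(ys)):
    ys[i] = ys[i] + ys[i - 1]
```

i=2: ys[2] = 0+1 = 1 → [0, 1, 1, 8, 5, 2, 7, 9]
i=3: ys[3] = 8+1 = 9 → [0, 1, 1, 9, 5, 2, 7, 9]
i=4: ys[4] = 5+9 = 14 → [0, 1, 1, 9, 14, 2, 7, 9]
i=5: ys[5] = 2+14 = 16 → [0, 1, 1, 9, 14, 16, 7, 9]
i=6: ys[6] = 7+16 = 23 → [0, 1, 1, 9, 14, 16, 23, 9]
i=7: ys[7] = 9+23 = 32 → [0, 1, 1, 9, 14, 16, 23, 32]

[0, 1, 1, 9, 14, 16, 23, 32]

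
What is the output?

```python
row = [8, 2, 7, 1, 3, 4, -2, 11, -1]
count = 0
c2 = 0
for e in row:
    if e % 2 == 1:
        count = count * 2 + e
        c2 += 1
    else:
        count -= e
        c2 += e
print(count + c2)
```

-158

e=8: not odd, count = 0-8 = -8; c2=8
e=2: not odd, count = (-8)-2 = -10; c2=10
e=7: odd, count = (-10)*2+7 = -13; c2=11
e=1: odd, count = (-13)*2+1 = -25; c2=12
e=3: odd, count = (-25)*2+3 = -47; c2=13
e=4: not odd, count = (-47)-4 = -51; c2=17
e=-2: not odd, count = (-51)-(-2) = -49; c2=15
e=11: odd, count = (-49)*2+11 = -87; c2=16
e=-1: odd, count = (-87)*2+(-1) = -175; c2=17
count+c2 = (-175)+17 = -158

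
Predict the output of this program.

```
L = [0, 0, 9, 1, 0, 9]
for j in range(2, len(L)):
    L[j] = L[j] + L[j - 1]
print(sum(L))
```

48

j=2: L[2] = 9+0 = 9 → [0, 0, 9, 1, 0, 9]
j=3: L[3] = 1+9 = 10 → [0, 0, 9, 10, 0, 9]
j=4: L[4] = 0+10 = 10 → [0, 0, 9, 10, 10, 9]
j=5: L[5] = 9+10 = 19 → [0, 0, 9, 10, 10, 19]
sum = 48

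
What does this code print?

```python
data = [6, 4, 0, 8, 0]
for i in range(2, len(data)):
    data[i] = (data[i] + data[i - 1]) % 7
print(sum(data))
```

24

i=2: data[2] = (0+4)%7 = 4 → [6, 4, 4, 8, 0]
i=3: data[3] = (8+4)%7 = 5 → [6, 4, 4, 5, 0]
i=4: data[4] = (0+5)%7 = 5 → [6, 4, 4, 5, 5]
sum = 24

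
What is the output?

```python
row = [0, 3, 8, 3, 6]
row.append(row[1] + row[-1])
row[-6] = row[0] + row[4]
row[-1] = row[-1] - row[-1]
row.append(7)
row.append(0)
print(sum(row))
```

33

append row[1]+row[-1] = 3+6 = 9 → [0, 3, 8, 3, 6, 9]
row[-6] = row[0]+row[4] = 0+6 = 6 → [6, 3, 8, 3, 6, 9]
row[-1] = row[-1]-row[-1] = 9-9 = 0 → [6, 3, 8, 3, 6, 0]
append 7 → [6, 3, 8, 3, 6, 0, 7]
append 0 → [6, 3, 8, 3, 6, 0, 7, 0]
sum = 33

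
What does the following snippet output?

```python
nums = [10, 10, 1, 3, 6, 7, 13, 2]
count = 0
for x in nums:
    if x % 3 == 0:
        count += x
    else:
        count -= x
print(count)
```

x=10: not %3==0, count = 0-10 = -10
x=10: not %3==0, count = (-10)-10 = -20
x=1: not %3==0, count = (-20)-1 = -21
x=3: %3==0, count = (-21)+3 = -18
x=6: %3==0, count = (-18)+6 = -12
x=7: not %3==0, count = (-12)-7 = -19
x=13: not %3==0, count = (-19)-13 = -32
x=2: not %3==0, count = (-32)-2 = -34

-34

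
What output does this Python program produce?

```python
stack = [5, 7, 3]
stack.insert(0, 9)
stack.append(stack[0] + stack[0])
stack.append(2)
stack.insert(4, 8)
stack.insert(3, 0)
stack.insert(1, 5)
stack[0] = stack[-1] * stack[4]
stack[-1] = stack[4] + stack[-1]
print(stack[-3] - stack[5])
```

insert 9 at 0 → [9, 5, 7, 3]
append stack[0]+stack[0] = 9+9 = 18 → [9, 5, 7, 3, 18]
append 2 → [9, 5, 7, 3, 18, 2]
insert 8 at 4 → [9, 5, 7, 3, 8, 18, 2]
insert 0 at 3 → [9, 5, 7, 0, 3, 8, 18, 2]
insert 5 at 1 → [9, 5, 5, 7, 0, 3, 8, 18, 2]
stack[0] = stack[-1]*stack[4] = 2*0 = 0 → [0, 5, 5, 7, 0, 3, 8, 18, 2]
stack[-1] = stack[4]+stack[-1] = 0+2 = 2 → [0, 5, 5, 7, 0, 3, 8, 18, 2]
stack[-3]-stack[5] = 8-3 = 5

5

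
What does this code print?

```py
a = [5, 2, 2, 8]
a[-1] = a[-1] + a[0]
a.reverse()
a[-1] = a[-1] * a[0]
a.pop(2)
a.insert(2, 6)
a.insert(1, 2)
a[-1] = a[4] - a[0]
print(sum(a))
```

a[-1] = a[-1]+a[0] = 8+5 = 13 → [5, 2, 2, 13]
reverse → [13, 2, 2, 5]
a[-1] = a[-1]*a[0] = 5*13 = 65 → [13, 2, 2, 65]
pop(2) removes 2 → [13, 2, 65]
insert 6 at 2 → [13, 2, 6, 65]
insert 2 at 1 → [13, 2, 2, 6, 65]
a[-1] = a[4]-a[0] = 65-13 = 52 → [13, 2, 2, 6, 52]
sum = 75

75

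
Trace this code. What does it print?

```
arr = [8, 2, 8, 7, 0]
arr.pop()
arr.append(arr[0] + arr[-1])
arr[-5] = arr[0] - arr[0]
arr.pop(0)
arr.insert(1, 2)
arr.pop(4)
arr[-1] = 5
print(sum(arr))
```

pop() removes 0 → [8, 2, 8, 7]
append arr[0]+arr[-1] = 8+7 = 15 → [8, 2, 8, 7, 15]
arr[-5] = arr[0]-arr[0] = 8-8 = 0 → [0, 2, 8, 7, 15]
pop(0) removes 0 → [2, 8, 7, 15]
insert 2 at 1 → [2, 2, 8, 7, 15]
pop(4) removes 15 → [2, 2, 8, 7]
arr[-1] = 5 → [2, 2, 8, 5]
sum = 17

17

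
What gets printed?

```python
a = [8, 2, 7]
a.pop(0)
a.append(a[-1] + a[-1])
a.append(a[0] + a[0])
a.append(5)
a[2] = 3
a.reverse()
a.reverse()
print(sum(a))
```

pop(0) removes 8 → [2, 7]
append a[-1]+a[-1] = 7+7 = 14 → [2, 7, 14]
append a[0]+a[0] = 2+2 = 4 → [2, 7, 14, 4]
append 5 → [2, 7, 14, 4, 5]
a[2] = 3 → [2, 7, 3, 4, 5]
reverse → [5, 4, 3, 7, 2]
reverse → [2, 7, 3, 4, 5]
sum = 21

21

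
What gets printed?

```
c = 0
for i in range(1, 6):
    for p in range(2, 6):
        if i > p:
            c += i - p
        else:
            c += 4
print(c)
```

i=1,p=2: not 1>2, c = 0+4 = 4
i=1,p=3: not 1>3, c = 4+4 = 8
i=1,p=4: not 1>4, c = 8+4 = 12
i=1,p=5: not 1>5, c = 12+4 = 16
i=2,p=2: not 2>2, c = 16+4 = 20
i=2,p=3: not 2>3, c = 20+4 = 24
i=2,p=4: not 2>4, c = 24+4 = 28
i=2,p=5: not 2>5, c = 28+4 = 32
i=3,p=2: 3>2, c = 32+1 = 33
i=3,p=3: not 3>3, c = 33+4 = 37
i=3,p=4: not 3>4, c = 37+4 = 41
i=3,p=5: not 3>5, c = 41+4 = 45
i=4,p=2: 4>2, c = 45+2 = 47
i=4,p=3: 4>3, c = 47+1 = 48
i=4,p=4: not 4>4, c = 48+4 = 52
i=4,p=5: not 4>5, c = 52+4 = 56
i=5,p=2: 5>2, c = 56+3 = 59
i=5,p=3: 5>3, c = 59+2 = 61
i=5,p=4: 5>4, c = 61+1 = 62
i=5,p=5: not 5>5, c = 62+4 = 66

66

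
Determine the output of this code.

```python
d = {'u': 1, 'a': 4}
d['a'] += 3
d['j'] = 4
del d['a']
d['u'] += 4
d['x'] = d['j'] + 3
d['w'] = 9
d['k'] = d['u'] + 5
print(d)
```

d['a'] = 4+3 = 7 → {'u': 1, 'a': 7}
d['j'] = 4 → {'u': 1, 'a': 7, 'j': 4}
del 'a' → {'u': 1, 'j': 4}
d['u'] = 1+4 = 5 → {'u': 5, 'j': 4}
d['x'] = d['j']+3 = 7 → {'u': 5, 'j': 4, 'x': 7}
d['w'] = 9 → {'u': 5, 'j': 4, 'x': 7, 'w': 9}
d['k'] = d['u']+5 = 10 → {'u': 5, 'j': 4, 'x': 7, 'w': 9, 'k': 10}

{'u': 5, 'j': 4, 'x': 7, 'w': 9, 'k': 10}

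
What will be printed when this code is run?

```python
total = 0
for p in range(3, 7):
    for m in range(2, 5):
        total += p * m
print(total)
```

162

p=3,m=2: total = 0+6 = 6
p=3,m=3: total = 6+9 = 15
p=3,m=4: total = 15+12 = 27
p=4,m=2: total = 27+8 = 35
p=4,m=3: total = 35+12 = 47
p=4,m=4: total = 47+16 = 63
p=5,m=2: total = 63+10 = 73
p=5,m=3: total = 73+15 = 88
p=5,m=4: total = 88+20 = 108
p=6,m=2: total = 108+12 = 120
p=6,m=3: total = 120+18 = 138
p=6,m=4: total = 138+24 = 162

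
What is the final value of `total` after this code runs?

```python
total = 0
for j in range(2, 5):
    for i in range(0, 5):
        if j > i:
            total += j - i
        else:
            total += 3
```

j=2,i=0: 2>0, total = 0+2 = 2
j=2,i=1: 2>1, total = 2+1 = 3
j=2,i=2: not 2>2, total = 3+3 = 6
j=2,i=3: not 2>3, total = 6+3 = 9
j=2,i=4: not 2>4, total = 9+3 = 12
j=3,i=0: 3>0, total = 12+3 = 15
j=3,i=1: 3>1, total = 15+2 = 17
j=3,i=2: 3>2, total = 17+1 = 18
j=3,i=3: not 3>3, total = 18+3 = 21
j=3,i=4: not 3>4, total = 21+3 = 24
j=4,i=0: 4>0, total = 24+4 = 28
j=4,i=1: 4>1, total = 28+3 = 31
j=4,i=2: 4>2, total = 31+2 = 33
j=4,i=3: 4>3, total = 33+1 = 34
j=4,i=4: not 4>4, total = 34+3 = 37

37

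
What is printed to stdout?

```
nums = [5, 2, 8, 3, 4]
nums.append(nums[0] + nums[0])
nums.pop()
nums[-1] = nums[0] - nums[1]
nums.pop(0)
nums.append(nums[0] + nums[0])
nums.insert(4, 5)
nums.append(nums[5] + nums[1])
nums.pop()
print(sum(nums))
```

append nums[0]+nums[0] = 5+5 = 10 → [5, 2, 8, 3, 4, 10]
pop() removes 10 → [5, 2, 8, 3, 4]
nums[-1] = nums[0]-nums[1] = 5-2 = 3 → [5, 2, 8, 3, 3]
pop(0) removes 5 → [2, 8, 3, 3]
append nums[0]+nums[0] = 2+2 = 4 → [2, 8, 3, 3, 4]
insert 5 at 4 → [2, 8, 3, 3, 5, 4]
append nums[5]+nums[1] = 4+8 = 12 → [2, 8, 3, 3, 5, 4, 12]
pop() removes 12 → [2, 8, 3, 3, 5, 4]
sum = 25

25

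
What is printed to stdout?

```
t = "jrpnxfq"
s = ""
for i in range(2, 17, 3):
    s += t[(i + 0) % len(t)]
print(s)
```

i=2: add t[2]='p' → 'p'
i=5: add t[5]='f' → 'pf'
i=8: add t[1]='r' → 'pfr'
i=11: add t[4]='x' → 'pfrx'
i=14: add t[0]='j' → 'pfrxj'

pfrxj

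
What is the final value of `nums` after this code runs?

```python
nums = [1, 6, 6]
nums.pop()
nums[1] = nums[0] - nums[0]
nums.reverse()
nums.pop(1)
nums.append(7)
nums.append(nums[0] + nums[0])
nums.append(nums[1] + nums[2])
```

pop() removes 6 → [1, 6]
nums[1] = nums[0]-nums[0] = 1-1 = 0 → [1, 0]
reverse → [0, 1]
pop(1) removes 1 → [0]
append 7 → [0, 7]
append nums[0]+nums[0] = 0+0 = 0 → [0, 7, 0]
append nums[1]+nums[2] = 7+0 = 7 → [0, 7, 0, 7]

[0, 7, 0, 7]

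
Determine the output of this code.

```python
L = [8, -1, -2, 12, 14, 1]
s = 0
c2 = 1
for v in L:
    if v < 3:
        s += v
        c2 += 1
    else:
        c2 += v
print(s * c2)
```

v=8: not <3; c2=9
v=-1: <3, s = 0+(-1) = -1; c2=10
v=-2: <3, s = (-1)+(-2) = -3; c2=11
v=12: not <3; c2=23
v=14: not <3; c2=37
v=1: <3, s = (-3)+1 = -2; c2=38
s*c2 = (-2)*38 = -76

-76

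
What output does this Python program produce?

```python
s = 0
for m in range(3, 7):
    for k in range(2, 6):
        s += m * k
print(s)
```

252

m=3,k=2: s = 0+6 = 6
m=3,k=3: s = 6+9 = 15
m=3,k=4: s = 15+12 = 27
m=3,k=5: s = 27+15 = 42
m=4,k=2: s = 42+8 = 50
m=4,k=3: s = 50+12 = 62
m=4,k=4: s = 62+16 = 78
m=4,k=5: s = 78+20 = 98
m=5,k=2: s = 98+10 = 108
m=5,k=3: s = 108+15 = 123
m=5,k=4: s = 123+20 = 143
m=5,k=5: s = 143+25 = 168
m=6,k=2: s = 168+12 = 180
m=6,k=3: s = 180+18 = 198
m=6,k=4: s = 198+24 = 222
m=6,k=5: s = 222+30 = 252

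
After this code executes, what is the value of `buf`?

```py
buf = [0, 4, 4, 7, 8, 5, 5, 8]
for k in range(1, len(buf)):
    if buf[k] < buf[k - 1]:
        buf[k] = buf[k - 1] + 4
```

k=1: 4>=0, unchanged → [0, 4, 4, 7, 8, 5, 5, 8]
k=2: 4>=4, unchanged → [0, 4, 4, 7, 8, 5, 5, 8]
k=3: 7>=4, unchanged → [0, 4, 4, 7, 8, 5, 5, 8]
k=4: 8>=7, unchanged → [0, 4, 4, 7, 8, 5, 5, 8]
k=5: 5<8, buf[5] = 8+4 = 12 → [0, 4, 4, 7, 8, 12, 5, 8]
k=6: 5<12, buf[6] = 12+4 = 16 → [0, 4, 4, 7, 8, 12, 16, 8]
k=7: 8<16, buf[7] = 16+4 = 20 → [0, 4, 4, 7, 8, 12, 16, 20]

[0, 4, 4, 7, 8, 12, 16, 20]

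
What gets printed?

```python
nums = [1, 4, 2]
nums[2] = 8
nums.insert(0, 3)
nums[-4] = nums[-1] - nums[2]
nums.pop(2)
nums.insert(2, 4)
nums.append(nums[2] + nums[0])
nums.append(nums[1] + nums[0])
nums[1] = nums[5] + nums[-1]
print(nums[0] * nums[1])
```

nums[2] = 8 → [1, 4, 8]
insert 3 at 0 → [3, 1, 4, 8]
nums[-4] = nums[-1]-nums[2] = 8-4 = 4 → [4, 1, 4, 8]
pop(2) removes 4 → [4, 1, 8]
insert 4 at 2 → [4, 1, 4, 8]
append nums[2]+nums[0] = 4+4 = 8 → [4, 1, 4, 8, 8]
append nums[1]+nums[0] = 1+4 = 5 → [4, 1, 4, 8, 8, 5]
nums[1] = nums[5]+nums[-1] = 5+5 = 10 → [4, 10, 4, 8, 8, 5]
nums[0]*nums[1] = 4*10 = 40

40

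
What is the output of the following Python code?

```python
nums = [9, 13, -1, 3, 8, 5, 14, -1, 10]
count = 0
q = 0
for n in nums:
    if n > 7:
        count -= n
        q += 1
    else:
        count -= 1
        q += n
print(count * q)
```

-638

n=9: >7, count = 0-9 = -9; q=1
n=13: >7, count = (-9)-13 = -22; q=2
n=-1: not >7, count = (-22)-1 = -23; q=1
n=3: not >7, count = (-23)-1 = -24; q=4
n=8: >7, count = (-24)-8 = -32; q=5
n=5: not >7, count = (-32)-1 = -33; q=10
n=14: >7, count = (-33)-14 = -47; q=11
n=-1: not >7, count = (-47)-1 = -48; q=10
n=10: >7, count = (-48)-10 = -58; q=11
count*q = (-58)*11 = -638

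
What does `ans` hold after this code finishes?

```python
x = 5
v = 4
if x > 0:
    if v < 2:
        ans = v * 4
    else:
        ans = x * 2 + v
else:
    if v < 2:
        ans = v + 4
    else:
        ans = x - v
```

x=5, v=4
x > 0 is True; v < 2 is False
→ ans = x * 2 + v = 14

14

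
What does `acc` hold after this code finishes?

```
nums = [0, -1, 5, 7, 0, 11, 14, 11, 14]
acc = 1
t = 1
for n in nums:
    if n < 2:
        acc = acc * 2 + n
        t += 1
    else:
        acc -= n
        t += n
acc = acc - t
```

-134

n=0: <2, acc = 1*2+0 = 2; t=2
n=-1: <2, acc = 2*2+(-1) = 3; t=3
n=5: not <2, acc = 3-5 = -2; t=8
n=7: not <2, acc = (-2)-7 = -9; t=15
n=0: <2, acc = (-9)*2+0 = -18; t=16
n=11: not <2, acc = (-18)-11 = -29; t=27
n=14: not <2, acc = (-29)-14 = -43; t=41
n=11: not <2, acc = (-43)-11 = -54; t=52
n=14: not <2, acc = (-54)-14 = -68; t=66
acc-t = (-68)-66 = -134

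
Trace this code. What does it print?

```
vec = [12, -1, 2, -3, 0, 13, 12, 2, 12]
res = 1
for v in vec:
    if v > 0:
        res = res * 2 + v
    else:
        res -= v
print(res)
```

v=12: >0, res = 1*2+12 = 14
v=-1: not >0, res = 14-(-1) = 15
v=2: >0, res = 15*2+2 = 32
v=-3: not >0, res = 32-(-3) = 35
v=0: not >0, res = 35-0 = 35
v=13: >0, res = 35*2+13 = 83
v=12: >0, res = 83*2+12 = 178
v=2: >0, res = 178*2+2 = 358
v=12: >0, res = 358*2+12 = 728

728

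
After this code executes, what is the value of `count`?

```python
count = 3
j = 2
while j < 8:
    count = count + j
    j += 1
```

30

j=2: count = 3+2 = 5
j=3: count = 5+3 = 8
j=4: count = 8+4 = 12
j=5: count = 12+5 = 17
j=6: count = 17+6 = 23
j=7: count = 23+7 = 30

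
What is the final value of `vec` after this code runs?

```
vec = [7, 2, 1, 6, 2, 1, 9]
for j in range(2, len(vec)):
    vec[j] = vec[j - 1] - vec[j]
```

[7, 2, 1, -5, -7, -8, -17]

j=2: vec[2] = 2-1 = 1 → [7, 2, 1, 6, 2, 1, 9]
j=3: vec[3] = 1-6 = -5 → [7, 2, 1, -5, 2, 1, 9]
j=4: vec[4] = (-5)-2 = -7 → [7, 2, 1, -5, -7, 1, 9]
j=5: vec[5] = (-7)-1 = -8 → [7, 2, 1, -5, -7, -8, 9]
j=6: vec[6] = (-8)-9 = -17 → [7, 2, 1, -5, -7, -8, -17]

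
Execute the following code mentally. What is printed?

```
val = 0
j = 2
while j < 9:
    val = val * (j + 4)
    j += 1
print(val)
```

0

j=2: val = 0*6 = 0
j=3: val = 0*7 = 0
j=4: val = 0*8 = 0
j=5: val = 0*9 = 0
j=6: val = 0*10 = 0
j=7: val = 0*11 = 0
j=8: val = 0*12 = 0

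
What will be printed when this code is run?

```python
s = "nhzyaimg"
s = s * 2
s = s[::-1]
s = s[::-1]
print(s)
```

repeat ×2 → 'nhzyaimgnhzyaimg'
reverse → 'gmiayzhngmiayzhn'
reverse → 'nhzyaimgnhzyaimg'

nhzyaimgnhzyaimg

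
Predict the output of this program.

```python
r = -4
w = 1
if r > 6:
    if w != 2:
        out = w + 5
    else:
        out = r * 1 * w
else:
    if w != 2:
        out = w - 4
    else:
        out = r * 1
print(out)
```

-3

r=-4, w=1
r > 6 is False; w != 2 is True
→ out = w - 4 = -3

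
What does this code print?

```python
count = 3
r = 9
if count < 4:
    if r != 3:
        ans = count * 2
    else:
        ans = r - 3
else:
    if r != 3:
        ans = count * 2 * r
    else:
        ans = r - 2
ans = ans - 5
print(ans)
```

1

count=3, r=9
count < 4 is True; r != 3 is True
→ ans = count * 2 = 6
ans = 6-5 = 1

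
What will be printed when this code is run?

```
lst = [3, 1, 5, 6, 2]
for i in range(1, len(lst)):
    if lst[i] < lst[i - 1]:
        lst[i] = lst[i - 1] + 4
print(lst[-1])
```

19

i=1: 1<3, lst[1] = 3+4 = 7 → [3, 7, 5, 6, 2]
i=2: 5<7, lst[2] = 7+4 = 11 → [3, 7, 11, 6, 2]
i=3: 6<11, lst[3] = 11+4 = 15 → [3, 7, 11, 15, 2]
i=4: 2<15, lst[4] = 15+4 = 19 → [3, 7, 11, 15, 19]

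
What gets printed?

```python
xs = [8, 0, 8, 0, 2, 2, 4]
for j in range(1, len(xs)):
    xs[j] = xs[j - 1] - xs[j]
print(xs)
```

[8, 8, 0, 0, -2, -4, -8]

j=1: xs[1] = 8-0 = 8 → [8, 8, 8, 0, 2, 2, 4]
j=2: xs[2] = 8-8 = 0 → [8, 8, 0, 0, 2, 2, 4]
j=3: xs[3] = 0-0 = 0 → [8, 8, 0, 0, 2, 2, 4]
j=4: xs[4] = 0-2 = -2 → [8, 8, 0, 0, -2, 2, 4]
j=5: xs[5] = (-2)-2 = -4 → [8, 8, 0, 0, -2, -4, 4]
j=6: xs[6] = (-4)-4 = -8 → [8, 8, 0, 0, -2, -4, -8]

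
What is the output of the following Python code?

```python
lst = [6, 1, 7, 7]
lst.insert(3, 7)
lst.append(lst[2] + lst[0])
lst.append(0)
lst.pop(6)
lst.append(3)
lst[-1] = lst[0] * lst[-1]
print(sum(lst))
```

59

insert 7 at 3 → [6, 1, 7, 7, 7]
append lst[2]+lst[0] = 7+6 = 13 → [6, 1, 7, 7, 7, 13]
append 0 → [6, 1, 7, 7, 7, 13, 0]
pop(6) removes 0 → [6, 1, 7, 7, 7, 13]
append 3 → [6, 1, 7, 7, 7, 13, 3]
lst[-1] = lst[0]*lst[-1] = 6*3 = 18 → [6, 1, 7, 7, 7, 13, 18]
sum = 59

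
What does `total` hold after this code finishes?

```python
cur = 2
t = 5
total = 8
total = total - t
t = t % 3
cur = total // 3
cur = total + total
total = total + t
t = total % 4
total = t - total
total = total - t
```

total = 8-5 = 3
t = 5%3 = 2
cur = 3//3 = 1
cur = 3+3 = 6
total = 3+2 = 5
t = 5%4 = 1
total = 1-5 = -4
total = (-4)-1 = -5

-5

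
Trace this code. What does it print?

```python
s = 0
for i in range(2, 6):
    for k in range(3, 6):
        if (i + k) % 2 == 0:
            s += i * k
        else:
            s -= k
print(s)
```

i=2,k=3: odd sum, s = 0-3 = -3
i=2,k=4: even sum, s = (-3)+8 = 5
i=2,k=5: odd sum, s = 5-5 = 0
i=3,k=3: even sum, s = 0+9 = 9
i=3,k=4: odd sum, s = 9-4 = 5
i=3,k=5: even sum, s = 5+15 = 20
i=4,k=3: odd sum, s = 20-3 = 17
i=4,k=4: even sum, s = 17+16 = 33
i=4,k=5: odd sum, s = 33-5 = 28
i=5,k=3: even sum, s = 28+15 = 43
i=5,k=4: odd sum, s = 43-4 = 39
i=5,k=5: even sum, s = 39+25 = 64

64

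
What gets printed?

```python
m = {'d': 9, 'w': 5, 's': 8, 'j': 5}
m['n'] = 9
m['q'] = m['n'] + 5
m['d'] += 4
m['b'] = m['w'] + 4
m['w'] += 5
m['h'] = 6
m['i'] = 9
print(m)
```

m['n'] = 9 → {'d': 9, 'w': 5, 's': 8, 'j': 5, 'n': 9}
m['q'] = m['n']+5 = 14 → {'d': 9, 'w': 5, 's': 8, 'j': 5, 'n': 9, 'q': 14}
m['d'] = 9+4 = 13 → {'d': 13, 'w': 5, 's': 8, 'j': 5, 'n': 9, 'q': 14}
m['b'] = m['w']+4 = 9 → {'d': 13, 'w': 5, 's': 8, 'j': 5, 'n': 9, 'q': 14, 'b': 9}
m['w'] = 5+5 = 10 → {'d': 13, 'w': 10, 's': 8, 'j': 5, 'n': 9, 'q': 14, 'b': 9}
m['h'] = 6 → {'d': 13, 'w': 10, 's': 8, 'j': 5, 'n': 9, 'q': 14, 'b': 9, 'h': 6}
m['i'] = 9 → {'d': 13, 'w': 10, 's': 8, 'j': 5, 'n': 9, 'q': 14, 'b': 9, 'h': 6, 'i': 9}

{'d': 13, 'w': 10, 's': 8, 'j': 5, 'n': 9, 'q': 14, 'b': 9, 'h': 6, 'i': 9}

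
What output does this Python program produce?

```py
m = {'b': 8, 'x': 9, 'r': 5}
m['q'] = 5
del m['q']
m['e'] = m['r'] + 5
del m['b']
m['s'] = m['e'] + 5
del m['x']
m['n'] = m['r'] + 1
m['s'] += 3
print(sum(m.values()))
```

39

m['q'] = 5 → {'b': 8, 'x': 9, 'r': 5, 'q': 5}
del 'q' → {'b': 8, 'x': 9, 'r': 5}
m['e'] = m['r']+5 = 10 → {'b': 8, 'x': 9, 'r': 5, 'e': 10}
del 'b' → {'x': 9, 'r': 5, 'e': 10}
m['s'] = m['e']+5 = 15 → {'x': 9, 'r': 5, 'e': 10, 's': 15}
del 'x' → {'r': 5, 'e': 10, 's': 15}
m['n'] = m['r']+1 = 6 → {'r': 5, 'e': 10, 's': 15, 'n': 6}
m['s'] = 15+3 = 18 → {'r': 5, 'e': 10, 's': 18, 'n': 6}
sum of values = 39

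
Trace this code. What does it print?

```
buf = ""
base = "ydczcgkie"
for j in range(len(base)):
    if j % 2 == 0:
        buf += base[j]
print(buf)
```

yccke

j=0: add 'y' → 'y'
j=1: skip
j=2: add 'c' → 'yc'
j=3: skip
j=4: add 'c' → 'ycc'
j=5: skip
j=6: add 'k' → 'ycck'
j=7: skip
j=8: add 'e' → 'yccke'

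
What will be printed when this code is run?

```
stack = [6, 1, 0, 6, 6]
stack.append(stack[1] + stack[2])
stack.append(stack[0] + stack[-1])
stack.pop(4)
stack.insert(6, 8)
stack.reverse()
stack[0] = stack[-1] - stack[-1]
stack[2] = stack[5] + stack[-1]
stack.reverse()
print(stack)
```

append stack[1]+stack[2] = 1+0 = 1 → [6, 1, 0, 6, 6, 1]
append stack[0]+stack[-1] = 6+1 = 7 → [6, 1, 0, 6, 6, 1, 7]
pop(4) removes 6 → [6, 1, 0, 6, 1, 7]
insert 8 at 6 → [6, 1, 0, 6, 1, 7, 8]
reverse → [8, 7, 1, 6, 0, 1, 6]
stack[0] = stack[-1]-stack[-1] = 6-6 = 0 → [0, 7, 1, 6, 0, 1, 6]
stack[2] = stack[5]+stack[-1] = 1+6 = 7 → [0, 7, 7, 6, 0, 1, 6]
reverse → [6, 1, 0, 6, 7, 7, 0]

[6, 1, 0, 6, 7, 7, 0]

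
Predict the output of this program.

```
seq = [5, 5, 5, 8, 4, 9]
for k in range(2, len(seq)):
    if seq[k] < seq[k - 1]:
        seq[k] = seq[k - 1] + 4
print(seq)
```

[5, 5, 5, 8, 12, 16]

k=2: 5>=5, unchanged → [5, 5, 5, 8, 4, 9]
k=3: 8>=5, unchanged → [5, 5, 5, 8, 4, 9]
k=4: 4<8, seq[4] = 8+4 = 12 → [5, 5, 5, 8, 12, 9]
k=5: 9<12, seq[5] = 12+4 = 16 → [5, 5, 5, 8, 12, 16]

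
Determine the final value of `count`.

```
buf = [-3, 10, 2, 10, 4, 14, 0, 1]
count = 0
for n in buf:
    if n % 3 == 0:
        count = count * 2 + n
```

-6

n=-3: %3==0, count = 0*2+(-3) = -3
n=10: not %3==0
n=2: not %3==0
n=10: not %3==0
n=4: not %3==0
n=14: not %3==0
n=0: %3==0, count = (-3)*2+0 = -6
n=1: not %3==0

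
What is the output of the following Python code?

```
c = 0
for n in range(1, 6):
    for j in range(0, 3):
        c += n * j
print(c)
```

n=1,j=0: c = 0+0 = 0
n=1,j=1: c = 0+1 = 1
n=1,j=2: c = 1+2 = 3
n=2,j=0: c = 3+0 = 3
n=2,j=1: c = 3+2 = 5
n=2,j=2: c = 5+4 = 9
n=3,j=0: c = 9+0 = 9
n=3,j=1: c = 9+3 = 12
n=3,j=2: c = 12+6 = 18
n=4,j=0: c = 18+0 = 18
n=4,j=1: c = 18+4 = 22
n=4,j=2: c = 22+8 = 30
n=5,j=0: c = 30+0 = 30
n=5,j=1: c = 30+5 = 35
n=5,j=2: c = 35+10 = 45

45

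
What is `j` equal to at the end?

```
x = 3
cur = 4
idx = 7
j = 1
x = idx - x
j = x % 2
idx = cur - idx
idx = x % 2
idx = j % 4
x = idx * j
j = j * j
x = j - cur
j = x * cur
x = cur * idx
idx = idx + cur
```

-16

x = 7-3 = 4
j = 4%2 = 0
idx = 4-7 = -3
idx = 4%2 = 0
idx = 0%4 = 0
x = 0*0 = 0
j = 0*0 = 0
x = 0-4 = -4
j = (-4)*4 = -16
x = 4*0 = 0
idx = 0+4 = 4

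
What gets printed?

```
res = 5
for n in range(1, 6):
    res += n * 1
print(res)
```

20

n=1: res = 5+1*1 = 6
n=2: res = 6+2*1 = 8
n=3: res = 8+3*1 = 11
n=4: res = 11+4*1 = 15
n=5: res = 15+5*1 = 20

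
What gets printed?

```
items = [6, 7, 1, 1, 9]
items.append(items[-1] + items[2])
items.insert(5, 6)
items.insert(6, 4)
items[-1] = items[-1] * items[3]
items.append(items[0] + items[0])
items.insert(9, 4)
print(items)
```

append items[-1]+items[2] = 9+1 = 10 → [6, 7, 1, 1, 9, 10]
insert 6 at 5 → [6, 7, 1, 1, 9, 6, 10]
insert 4 at 6 → [6, 7, 1, 1, 9, 6, 4, 10]
items[-1] = items[-1]*items[3] = 10*1 = 10 → [6, 7, 1, 1, 9, 6, 4, 10]
append items[0]+items[0] = 6+6 = 12 → [6, 7, 1, 1, 9, 6, 4, 10, 12]
insert 4 at 9 → [6, 7, 1, 1, 9, 6, 4, 10, 12, 4]

[6, 7, 1, 1, 9, 6, 4, 10, 12, 4]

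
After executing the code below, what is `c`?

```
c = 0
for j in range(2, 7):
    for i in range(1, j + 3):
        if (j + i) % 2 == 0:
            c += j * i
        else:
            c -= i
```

240

j=2,i=1: odd sum, c = 0-1 = -1
j=2,i=2: even sum, c = (-1)+4 = 3
j=2,i=3: odd sum, c = 3-3 = 0
j=2,i=4: even sum, c = 0+8 = 8
j=3,i=1: even sum, c = 8+3 = 11
j=3,i=2: odd sum, c = 11-2 = 9
j=3,i=3: even sum, c = 9+9 = 18
j=3,i=4: odd sum, c = 18-4 = 14
j=3,i=5: even sum, c = 14+15 = 29
j=4,i=1: odd sum, c = 29-1 = 28
j=4,i=2: even sum, c = 28+8 = 36
j=4,i=3: odd sum, c = 36-3 = 33
j=4,i=4: even sum, c = 33+16 = 49
j=4,i=5: odd sum, c = 49-5 = 44
j=4,i=6: even sum, c = 44+24 = 68
j=5,i=1: even sum, c = 68+5 = 73
j=5,i=2: odd sum, c = 73-2 = 71
j=5,i=3: even sum, c = 71+15 = 86
j=5,i=4: odd sum, c = 86-4 = 82
j=5,i=5: even sum, c = 82+25 = 107
j=5,i=6: odd sum, c = 107-6 = 101
j=5,i=7: even sum, c = 101+35 = 136
j=6,i=1: odd sum, c = 136-1 = 135
j=6,i=2: even sum, c = 135+12 = 147
j=6,i=3: odd sum, c = 147-3 = 144
j=6,i=4: even sum, c = 144+24 = 168
j=6,i=5: odd sum, c = 168-5 = 163
j=6,i=6: even sum, c = 163+36 = 199
j=6,i=7: odd sum, c = 199-7 = 192
j=6,i=8: even sum, c = 192+48 = 240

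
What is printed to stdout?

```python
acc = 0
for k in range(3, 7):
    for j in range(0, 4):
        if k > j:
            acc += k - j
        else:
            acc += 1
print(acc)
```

49

k=3,j=0: 3>0, acc = 0+3 = 3
k=3,j=1: 3>1, acc = 3+2 = 5
k=3,j=2: 3>2, acc = 5+1 = 6
k=3,j=3: not 3>3, acc = 6+1 = 7
k=4,j=0: 4>0, acc = 7+4 = 11
k=4,j=1: 4>1, acc = 11+3 = 14
k=4,j=2: 4>2, acc = 14+2 = 16
k=4,j=3: 4>3, acc = 16+1 = 17
k=5,j=0: 5>0, acc = 17+5 = 22
k=5,j=1: 5>1, acc = 22+4 = 26
k=5,j=2: 5>2, acc = 26+3 = 29
k=5,j=3: 5>3, acc = 29+2 = 31
k=6,j=0: 6>0, acc = 31+6 = 37
k=6,j=1: 6>1, acc = 37+5 = 42
k=6,j=2: 6>2, acc = 42+4 = 46
k=6,j=3: 6>3, acc = 46+3 = 49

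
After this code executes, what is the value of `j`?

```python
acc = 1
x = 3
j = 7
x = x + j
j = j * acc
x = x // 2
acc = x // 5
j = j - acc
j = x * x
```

x = 3+7 = 10
j = 7*1 = 7
x = 10//2 = 5
acc = 5//5 = 1
j = 7-1 = 6
j = 5*5 = 25

25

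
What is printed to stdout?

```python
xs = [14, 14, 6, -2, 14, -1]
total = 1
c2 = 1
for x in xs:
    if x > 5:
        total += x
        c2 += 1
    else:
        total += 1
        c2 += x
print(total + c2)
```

x=14: >5, total = 1+14 = 15; c2=2
x=14: >5, total = 15+14 = 29; c2=3
x=6: >5, total = 29+6 = 35; c2=4
x=-2: not >5, total = 35+1 = 36; c2=2
x=14: >5, total = 36+14 = 50; c2=3
x=-1: not >5, total = 50+1 = 51; c2=2
total+c2 = 51+2 = 53

53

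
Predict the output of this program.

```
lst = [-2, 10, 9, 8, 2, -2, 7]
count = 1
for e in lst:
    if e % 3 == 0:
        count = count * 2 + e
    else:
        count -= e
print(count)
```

e=-2: not %3==0, count = 1-(-2) = 3
e=10: not %3==0, count = 3-10 = -7
e=9: %3==0, count = (-7)*2+9 = -5
e=8: not %3==0, count = (-5)-8 = -13
e=2: not %3==0, count = (-13)-2 = -15
e=-2: not %3==0, count = (-15)-(-2) = -13
e=7: not %3==0, count = (-13)-7 = -20

-20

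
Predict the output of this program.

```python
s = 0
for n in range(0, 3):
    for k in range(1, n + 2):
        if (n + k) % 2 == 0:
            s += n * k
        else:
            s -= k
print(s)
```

n=0,k=1: odd sum, s = 0-1 = -1
n=1,k=1: even sum, s = (-1)+1 = 0
n=1,k=2: odd sum, s = 0-2 = -2
n=2,k=1: odd sum, s = (-2)-1 = -3
n=2,k=2: even sum, s = (-3)+4 = 1
n=2,k=3: odd sum, s = 1-3 = -2

-2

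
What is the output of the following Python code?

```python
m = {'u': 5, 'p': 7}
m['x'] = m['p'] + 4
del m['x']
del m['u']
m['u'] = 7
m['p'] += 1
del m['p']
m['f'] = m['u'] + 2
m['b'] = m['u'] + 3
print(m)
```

{'u': 7, 'f': 9, 'b': 10}

m['x'] = m['p']+4 = 11 → {'u': 5, 'p': 7, 'x': 11}
del 'x' → {'u': 5, 'p': 7}
del 'u' → {'p': 7}
m['u'] = 7 → {'p': 7, 'u': 7}
m['p'] = 7+1 = 8 → {'p': 8, 'u': 7}
del 'p' → {'u': 7}
m['f'] = m['u']+2 = 9 → {'u': 7, 'f': 9}
m['b'] = m['u']+3 = 10 → {'u': 7, 'f': 9, 'b': 10}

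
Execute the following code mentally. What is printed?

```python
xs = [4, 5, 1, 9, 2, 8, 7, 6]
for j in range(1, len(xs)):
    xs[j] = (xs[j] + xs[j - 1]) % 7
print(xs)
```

[4, 2, 3, 5, 0, 1, 1, 0]

j=1: xs[1] = (5+4)%7 = 2 → [4, 2, 1, 9, 2, 8, 7, 6]
j=2: xs[2] = (1+2)%7 = 3 → [4, 2, 3, 9, 2, 8, 7, 6]
j=3: xs[3] = (9+3)%7 = 5 → [4, 2, 3, 5, 2, 8, 7, 6]
j=4: xs[4] = (2+5)%7 = 0 → [4, 2, 3, 5, 0, 8, 7, 6]
j=5: xs[5] = (8+0)%7 = 1 → [4, 2, 3, 5, 0, 1, 7, 6]
j=6: xs[6] = (7+1)%7 = 1 → [4, 2, 3, 5, 0, 1, 1, 6]
j=7: xs[7] = (6+1)%7 = 0 → [4, 2, 3, 5, 0, 1, 1, 0]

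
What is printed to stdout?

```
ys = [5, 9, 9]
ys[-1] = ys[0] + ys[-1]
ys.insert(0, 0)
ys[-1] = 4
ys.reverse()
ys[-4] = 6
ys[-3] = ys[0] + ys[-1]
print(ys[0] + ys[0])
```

12

ys[-1] = ys[0]+ys[-1] = 5+9 = 14 → [5, 9, 14]
insert 0 at 0 → [0, 5, 9, 14]
ys[-1] = 4 → [0, 5, 9, 4]
reverse → [4, 9, 5, 0]
ys[-4] = 6 → [6, 9, 5, 0]
ys[-3] = ys[0]+ys[-1] = 6+0 = 6 → [6, 6, 5, 0]
ys[0]+ys[0] = 6+6 = 12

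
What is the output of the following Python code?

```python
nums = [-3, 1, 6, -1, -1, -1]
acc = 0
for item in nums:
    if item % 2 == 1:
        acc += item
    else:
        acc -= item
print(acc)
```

-11

item=-3: odd, acc = 0+(-3) = -3
item=1: odd, acc = (-3)+1 = -2
item=6: not odd, acc = (-2)-6 = -8
item=-1: odd, acc = (-8)+(-1) = -9
item=-1: odd, acc = (-9)+(-1) = -10
item=-1: odd, acc = (-10)+(-1) = -11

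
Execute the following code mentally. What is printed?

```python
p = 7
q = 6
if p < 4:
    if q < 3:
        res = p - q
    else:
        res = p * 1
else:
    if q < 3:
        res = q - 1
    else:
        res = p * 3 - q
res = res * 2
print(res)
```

p=7, q=6
p < 4 is False; q < 3 is False
→ res = p * 3 - q = 15
res = 15*2 = 30

30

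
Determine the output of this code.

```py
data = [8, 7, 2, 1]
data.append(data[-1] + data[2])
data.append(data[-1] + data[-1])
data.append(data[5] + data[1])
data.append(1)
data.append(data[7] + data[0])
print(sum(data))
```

append data[-1]+data[2] = 1+2 = 3 → [8, 7, 2, 1, 3]
append data[-1]+data[-1] = 3+3 = 6 → [8, 7, 2, 1, 3, 6]
append data[5]+data[1] = 6+7 = 13 → [8, 7, 2, 1, 3, 6, 13]
append 1 → [8, 7, 2, 1, 3, 6, 13, 1]
append data[7]+data[0] = 1+8 = 9 → [8, 7, 2, 1, 3, 6, 13, 1, 9]
sum = 50

50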